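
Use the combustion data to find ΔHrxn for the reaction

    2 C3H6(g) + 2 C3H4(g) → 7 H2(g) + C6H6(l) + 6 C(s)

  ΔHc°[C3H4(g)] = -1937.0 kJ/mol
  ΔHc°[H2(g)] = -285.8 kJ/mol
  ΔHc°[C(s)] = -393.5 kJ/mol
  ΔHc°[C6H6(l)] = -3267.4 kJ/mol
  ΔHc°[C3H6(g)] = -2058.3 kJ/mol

ΔHrxn = -361.6 kJ/mol

With combustion enthalpies, reactants minus products:
= [2·(-2058.3) + 2·(-1937.0)] − [7·(-285.8) + 1·(-3267.4) + 6·(-393.5)]
= -361.6 kJ/mol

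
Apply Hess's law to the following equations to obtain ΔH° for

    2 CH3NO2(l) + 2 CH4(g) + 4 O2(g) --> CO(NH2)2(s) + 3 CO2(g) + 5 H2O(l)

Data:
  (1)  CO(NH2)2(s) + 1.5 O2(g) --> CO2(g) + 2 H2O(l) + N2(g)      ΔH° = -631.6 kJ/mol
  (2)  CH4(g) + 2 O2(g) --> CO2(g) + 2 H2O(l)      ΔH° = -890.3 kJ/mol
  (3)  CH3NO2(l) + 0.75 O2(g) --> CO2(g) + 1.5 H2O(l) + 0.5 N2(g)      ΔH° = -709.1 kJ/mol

ΔH° = -2567.2 kJ/mol

(1) reversed: +631.6 kJ/mol
(2) × 2: (2)·(-890.3) = -1780.6 kJ/mol
(3) × 2: (2)·(-709.1) = -1418.2 kJ/mol
ΔH° = (+631.6) + (-1780.6) + (-1418.2) = -2567.2 kJ/mol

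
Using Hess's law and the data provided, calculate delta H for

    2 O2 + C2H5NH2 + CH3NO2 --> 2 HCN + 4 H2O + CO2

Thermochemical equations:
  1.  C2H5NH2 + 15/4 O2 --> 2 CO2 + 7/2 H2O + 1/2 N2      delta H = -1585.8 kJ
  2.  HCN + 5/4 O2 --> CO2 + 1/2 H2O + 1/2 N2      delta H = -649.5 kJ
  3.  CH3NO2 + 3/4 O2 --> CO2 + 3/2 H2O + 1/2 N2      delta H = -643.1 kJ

delta H = -929.9 kJ

eq. 1 as written: -1585.8 kJ
eq. 2 reversed and × 2: (-2)·(-649.5) = +1299.0 kJ
eq. 3 as written: -643.1 kJ
Combining the equations, delta H = (-1585.8) + (+1299.0) + (-643.1) = -929.9 kJ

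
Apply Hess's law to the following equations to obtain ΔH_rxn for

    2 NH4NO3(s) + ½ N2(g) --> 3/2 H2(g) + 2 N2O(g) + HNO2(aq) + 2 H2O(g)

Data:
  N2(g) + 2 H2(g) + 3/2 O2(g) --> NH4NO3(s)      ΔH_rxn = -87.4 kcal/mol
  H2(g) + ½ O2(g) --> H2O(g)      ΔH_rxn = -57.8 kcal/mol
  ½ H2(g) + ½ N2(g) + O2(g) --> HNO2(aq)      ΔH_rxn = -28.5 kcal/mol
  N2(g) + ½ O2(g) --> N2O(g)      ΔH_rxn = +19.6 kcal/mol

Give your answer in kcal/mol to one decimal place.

ΔH_rxn = 69.9 kcal/mol

equation 1 reversed and × 2 (reverse to put NH4NO3(s) on the reactant side; scale by 2 for the 2 NH4NO3(s)): (-2)·(-87.4) = +174.8 kcal/mol
equation 2 × 2 (scale by 2 for the 2 H2O(g)): (2)·(-57.8) = -115.6 kcal/mol
equation 3 as written (HNO2(aq) already on the product side): -28.5 kcal/mol
equation 4 × 2 (scale by 2 for the 2 N2O(g)): (2)·(+19.6) = +39.2 kcal/mol
ΔH_rxn = (-2)·(-87.4) + (2)·(-57.8) + (1)·(-28.5) + (2)·(+19.6) = 69.9 kcal/mol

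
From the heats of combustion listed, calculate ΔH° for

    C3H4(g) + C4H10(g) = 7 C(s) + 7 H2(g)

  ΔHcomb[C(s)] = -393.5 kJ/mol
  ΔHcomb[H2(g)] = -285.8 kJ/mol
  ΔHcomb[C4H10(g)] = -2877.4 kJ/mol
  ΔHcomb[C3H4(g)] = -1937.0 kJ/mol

Using ΔH = Σ nΔHc°(reactants) − Σ nΔHc°(products):
= [1·(-1937.0) + 1·(-2877.4)] − [7·(-393.5) + 7·(-285.8)]
= -59.3 kJ/mol

ΔH° = -59.3 kJ/mol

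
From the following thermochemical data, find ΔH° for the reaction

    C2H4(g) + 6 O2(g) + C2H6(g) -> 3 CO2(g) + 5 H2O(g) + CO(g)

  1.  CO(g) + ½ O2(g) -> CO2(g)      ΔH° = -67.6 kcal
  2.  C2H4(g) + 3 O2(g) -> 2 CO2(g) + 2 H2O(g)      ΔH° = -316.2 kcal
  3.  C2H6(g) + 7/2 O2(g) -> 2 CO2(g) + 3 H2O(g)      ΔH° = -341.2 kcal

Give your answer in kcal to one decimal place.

eq. 1 reversed: +67.6 kcal
eq. 2 as written: -316.2 kcal
eq. 3 as written: -341.2 kcal
ΔH° = (+67.6) + (-316.2) + (-341.2) = -589.8 kcal

ΔH° = -589.8 kcal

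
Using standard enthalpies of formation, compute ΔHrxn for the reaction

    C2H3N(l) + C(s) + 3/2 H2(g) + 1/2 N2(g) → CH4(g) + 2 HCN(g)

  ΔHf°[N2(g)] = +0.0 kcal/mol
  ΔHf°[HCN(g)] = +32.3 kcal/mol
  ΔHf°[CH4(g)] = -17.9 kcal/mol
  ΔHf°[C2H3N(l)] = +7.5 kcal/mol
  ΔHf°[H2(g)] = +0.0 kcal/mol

ΔHrxn = 39.2 kcal/mol

ΔH°rxn = Σ nΔHf°(products) − Σ nΔHf°(reactants).
Products: 1·(-17.9) + 2·(+32.3) = +46.7
Reactants: 1·(+7.5) + 1·(+0.0) + 3/2·(+0.0) + 1/2·(+0.0) = +7.5
ΔHrxn = (+46.7) − (+7.5) = 39.2 kcal/mol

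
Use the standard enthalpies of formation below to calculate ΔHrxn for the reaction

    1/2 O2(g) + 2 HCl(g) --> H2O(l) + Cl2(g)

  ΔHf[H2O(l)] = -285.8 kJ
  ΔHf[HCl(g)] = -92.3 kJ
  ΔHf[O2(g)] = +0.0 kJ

ΔH°rxn = Σ nΔHf°(products) − Σ nΔHf°(reactants).
Products: 1·(-285.8) + 1·(+0.0) = -285.8
Reactants: 1/2·(+0.0) + 2·(-92.3) = -184.6
ΔHrxn = (-285.8) − (-184.6) = -101.2 kJ

ΔHrxn = -101.2 kJ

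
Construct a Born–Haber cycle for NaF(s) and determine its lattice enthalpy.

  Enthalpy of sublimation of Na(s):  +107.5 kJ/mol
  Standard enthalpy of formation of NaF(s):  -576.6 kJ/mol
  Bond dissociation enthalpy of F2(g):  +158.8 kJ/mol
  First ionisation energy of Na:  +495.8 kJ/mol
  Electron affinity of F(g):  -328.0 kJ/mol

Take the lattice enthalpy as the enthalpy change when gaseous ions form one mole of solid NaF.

U = -931.3 kJ/mol

ΔHf° = 1·ΔHsub + 1·(ΣIE) + 1/2·D(F2) + 1·EA + U
-576.6 = 1·(+107.5) + 1·(+495.8) + 1/2·(+158.8) + 1·(-328.0) + U
U = -576.6 − (+354.7) = -931.3 kJ/mol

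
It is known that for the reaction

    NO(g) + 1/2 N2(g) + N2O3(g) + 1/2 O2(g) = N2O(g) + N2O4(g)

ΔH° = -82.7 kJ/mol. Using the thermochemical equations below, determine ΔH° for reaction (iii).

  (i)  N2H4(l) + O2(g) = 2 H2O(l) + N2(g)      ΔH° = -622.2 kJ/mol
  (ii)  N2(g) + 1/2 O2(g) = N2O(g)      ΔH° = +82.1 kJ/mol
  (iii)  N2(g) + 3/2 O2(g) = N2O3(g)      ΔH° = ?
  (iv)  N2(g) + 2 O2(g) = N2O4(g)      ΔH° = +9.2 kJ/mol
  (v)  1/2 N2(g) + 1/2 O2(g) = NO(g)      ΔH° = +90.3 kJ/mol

(i): not needed.
(ii) as written: +82.1 kJ/mol
(iii) reversed: contributes −x
(iv) as written: +9.2 kJ/mol
(v) reversed: -90.3 kJ/mol
-82.7 = (+82.1) + (+9.2) + (-90.3) − x
x = (-82.7 − (+1.0)) / (-1) = 83.7 kJ/mol

ΔH° = 83.7 kJ/mol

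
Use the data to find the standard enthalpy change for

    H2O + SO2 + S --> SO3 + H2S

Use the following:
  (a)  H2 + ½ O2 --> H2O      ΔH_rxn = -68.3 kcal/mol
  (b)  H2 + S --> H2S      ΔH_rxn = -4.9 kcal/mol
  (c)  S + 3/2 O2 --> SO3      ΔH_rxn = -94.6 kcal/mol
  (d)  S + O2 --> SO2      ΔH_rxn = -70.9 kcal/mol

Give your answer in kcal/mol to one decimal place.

ΔH_rxn = 39.7 kcal/mol

(a) reversed (reverse to put H2O on the reactant side): +68.3 kcal/mol
(b) as written (H2S already on the product side): -4.9 kcal/mol
(c) as written (SO3 already on the product side): -94.6 kcal/mol
(d) reversed (reverse to put SO2 on the reactant side): +70.9 kcal/mol
Since enthalpy is a state function, ΔH_rxn = (+68.3) + (-4.9) + (-94.6) + (+70.9) = 39.7 kcal/mol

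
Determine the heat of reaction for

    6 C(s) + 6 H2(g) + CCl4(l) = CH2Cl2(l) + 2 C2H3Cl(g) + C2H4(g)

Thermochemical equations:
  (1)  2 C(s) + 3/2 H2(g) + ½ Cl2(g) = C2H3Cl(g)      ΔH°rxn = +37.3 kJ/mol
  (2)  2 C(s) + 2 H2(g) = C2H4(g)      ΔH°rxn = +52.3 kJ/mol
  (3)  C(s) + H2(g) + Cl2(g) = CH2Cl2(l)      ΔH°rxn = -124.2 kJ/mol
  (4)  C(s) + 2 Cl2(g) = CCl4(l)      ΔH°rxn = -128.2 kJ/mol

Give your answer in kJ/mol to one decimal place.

(1) × 2 (×2 to match 2 C2H3Cl(g) in the target): (2)·(+37.3) = +74.6 kJ/mol
(2) as written (C2H4(g) already on the product side): +52.3 kJ/mol
(3) as written (CH2Cl2(l) already on the product side): -124.2 kJ/mol
(4) reversed (CCl4(l) must end up as a reactant): +128.2 kJ/mol
By Hess's law, ΔH°rxn = (2)·(+37.3) + (1)·(+52.3) + (1)·(-124.2) + (-1)·(-128.2) = 130.9 kJ/mol

ΔH°rxn = 130.9 kJ/mol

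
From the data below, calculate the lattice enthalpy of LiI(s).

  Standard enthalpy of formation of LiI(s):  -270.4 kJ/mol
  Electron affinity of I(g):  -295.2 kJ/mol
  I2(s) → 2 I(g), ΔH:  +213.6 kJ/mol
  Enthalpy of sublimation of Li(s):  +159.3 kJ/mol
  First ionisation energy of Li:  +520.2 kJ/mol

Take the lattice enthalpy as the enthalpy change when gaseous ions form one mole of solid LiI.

ΔHf° = 1·ΔHsub + 1·(ΣIE) + 1/2·D(I2) + 1·EA + U
-270.4 = 1·(+159.3) + 1·(+520.2) + 1/2·(+213.6) + 1·(-295.2) + U
U = -270.4 − (+491.1) = -761.5 kJ/mol

U = -761.5 kJ/mol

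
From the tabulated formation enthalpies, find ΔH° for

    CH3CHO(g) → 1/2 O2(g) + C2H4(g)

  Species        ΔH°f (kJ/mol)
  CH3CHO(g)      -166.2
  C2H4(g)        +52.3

ΔH° = 218.5 kJ/mol

Products: 1/2·(+0.0) + 1·(+52.3) = +52.3
Reactants: 1·(-166.2) = -166.2
ΔH° = (+52.3) − (-166.2) = 218.5 kJ/mol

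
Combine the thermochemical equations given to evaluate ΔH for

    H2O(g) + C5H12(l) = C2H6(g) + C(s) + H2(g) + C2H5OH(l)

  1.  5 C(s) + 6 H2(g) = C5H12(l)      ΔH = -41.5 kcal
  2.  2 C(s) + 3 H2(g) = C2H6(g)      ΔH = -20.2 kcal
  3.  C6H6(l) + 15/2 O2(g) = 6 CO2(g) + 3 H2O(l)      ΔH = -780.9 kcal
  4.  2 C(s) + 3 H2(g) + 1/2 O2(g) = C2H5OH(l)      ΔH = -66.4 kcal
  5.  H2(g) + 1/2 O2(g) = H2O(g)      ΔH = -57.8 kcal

eq. 1 reversed: +41.5 kcal
eq. 2 as written: -20.2 kcal
eq. 3: not needed.
eq. 4 as written: -66.4 kcal
eq. 5 reversed: +57.8 kcal
Summing the manipulated equations, ΔH = (+41.5) + (-20.2) + (-66.4) + (+57.8) = 12.7 kcal

ΔH = 12.7 kcal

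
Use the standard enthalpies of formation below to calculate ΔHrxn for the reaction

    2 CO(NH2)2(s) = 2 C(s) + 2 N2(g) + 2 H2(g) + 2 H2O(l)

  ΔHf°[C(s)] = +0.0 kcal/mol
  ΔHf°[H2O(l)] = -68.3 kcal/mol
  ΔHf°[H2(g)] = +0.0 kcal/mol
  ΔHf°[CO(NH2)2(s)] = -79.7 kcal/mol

Products: 2·(+0.0) + 2·(+0.0) + 2·(+0.0) + 2·(-68.3) = -136.6
Reactants: 2·(-79.7) = -159.4
ΔHrxn = (-136.6) − (-159.4) = 22.8 kcal/mol

ΔHrxn = 22.8 kcal/mol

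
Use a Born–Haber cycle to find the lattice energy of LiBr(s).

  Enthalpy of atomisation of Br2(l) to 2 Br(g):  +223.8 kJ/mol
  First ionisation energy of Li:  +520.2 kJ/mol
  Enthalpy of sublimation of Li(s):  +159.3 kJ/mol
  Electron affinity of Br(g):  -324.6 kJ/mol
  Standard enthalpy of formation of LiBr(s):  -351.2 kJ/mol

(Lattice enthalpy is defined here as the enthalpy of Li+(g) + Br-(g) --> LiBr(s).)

ΔHf° = 1·ΔHsub + 1·(ΣIE) + 1/2·D(Br2) + 1·EA + U
-351.2 = 1·(+159.3) + 1·(+520.2) + 1/2·(+223.8) + 1·(-324.6) + U
U = -351.2 − (+466.8) = -818.0 kJ/mol

U = -818.0 kJ/mol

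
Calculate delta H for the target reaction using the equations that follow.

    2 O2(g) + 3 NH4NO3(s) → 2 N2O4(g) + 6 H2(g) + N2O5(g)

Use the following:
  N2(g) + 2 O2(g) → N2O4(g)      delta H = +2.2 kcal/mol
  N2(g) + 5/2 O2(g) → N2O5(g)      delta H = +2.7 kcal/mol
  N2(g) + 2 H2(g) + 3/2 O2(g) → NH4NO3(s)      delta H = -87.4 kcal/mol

delta H = 269.3 kcal/mol

equation 1 × 2: (2)·(+2.2) = +4.4 kcal/mol
equation 2 as written: +2.7 kcal/mol
equation 3 reversed and × 3: (-3)·(-87.4) = +262.2 kcal/mol
delta H = (+4.4) + (+2.7) + (+262.2) = 269.3 kcal/mol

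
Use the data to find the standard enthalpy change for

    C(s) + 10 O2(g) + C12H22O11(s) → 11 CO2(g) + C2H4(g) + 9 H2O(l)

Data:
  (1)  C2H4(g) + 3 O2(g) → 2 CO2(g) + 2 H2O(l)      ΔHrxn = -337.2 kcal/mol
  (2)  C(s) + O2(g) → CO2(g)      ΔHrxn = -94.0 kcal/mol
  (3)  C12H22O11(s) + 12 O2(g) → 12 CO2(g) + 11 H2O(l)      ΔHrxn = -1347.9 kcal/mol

ΔHrxn = -1104.7 kcal/mol

(1) reversed: +337.2 kcal/mol
(2) as written: -94.0 kcal/mol
(3) as written: -1347.9 kcal/mol
Combining the equations, ΔHrxn = (+337.2) + (-94.0) + (-1347.9) = -1104.7 kcal/mol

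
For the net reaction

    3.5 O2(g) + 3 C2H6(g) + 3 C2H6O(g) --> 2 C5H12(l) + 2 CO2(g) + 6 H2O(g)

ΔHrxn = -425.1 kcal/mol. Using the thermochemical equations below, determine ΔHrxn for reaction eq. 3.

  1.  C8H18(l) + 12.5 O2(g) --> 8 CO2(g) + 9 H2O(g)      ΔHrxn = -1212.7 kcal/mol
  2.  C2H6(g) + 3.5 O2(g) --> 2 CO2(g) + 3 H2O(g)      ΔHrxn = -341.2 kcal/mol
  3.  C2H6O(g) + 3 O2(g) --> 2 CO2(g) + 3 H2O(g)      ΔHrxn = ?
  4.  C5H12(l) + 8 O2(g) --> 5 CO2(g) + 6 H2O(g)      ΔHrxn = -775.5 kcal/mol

eq. 1: not needed.
eq. 2 × 3: (3)·(-341.2) = -1023.6 kcal/mol
eq. 3 × 3: contributes 3·x
eq. 4 reversed and × 2: (-2)·(-775.5) = +1551.0 kcal/mol
-425.1 = (-1023.6) + (+1551.0) + 3·x
x = (-425.1 − (+527.4)) / (3) = -317.5 kcal/mol

ΔHrxn = -317.5 kcal/mol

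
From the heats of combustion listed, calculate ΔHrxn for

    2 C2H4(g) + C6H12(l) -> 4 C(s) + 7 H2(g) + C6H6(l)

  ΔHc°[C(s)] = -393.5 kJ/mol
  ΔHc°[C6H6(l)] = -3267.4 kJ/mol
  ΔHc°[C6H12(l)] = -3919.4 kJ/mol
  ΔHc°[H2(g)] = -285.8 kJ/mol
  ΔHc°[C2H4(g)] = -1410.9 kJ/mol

With combustion enthalpies, reactants minus products:
= [2·(-1410.9) + 1·(-3919.4)] − [4·(-393.5) + 7·(-285.8) + 1·(-3267.4)]
= 100.8 kJ/mol

ΔHrxn = 100.8 kJ/mol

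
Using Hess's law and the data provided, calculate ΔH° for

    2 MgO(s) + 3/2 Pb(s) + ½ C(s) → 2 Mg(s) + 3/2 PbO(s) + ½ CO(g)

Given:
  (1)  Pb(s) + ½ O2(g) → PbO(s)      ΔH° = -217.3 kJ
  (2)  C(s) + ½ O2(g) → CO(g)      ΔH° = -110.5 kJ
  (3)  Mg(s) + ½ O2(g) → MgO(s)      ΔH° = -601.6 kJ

ΔH° = 822.0 kJ

(1) × 3/2 (×3/2 to match 3/2 PbO(s) in the target): (3/2)·(-217.3) = -325.95 kJ
(2) × 1/2 (×1/2 to match 1/2 CO(g) in the target): (1/2)·(-110.5) = -55.25 kJ
(3) reversed and × 2 (reverse to put MgO(s) on the reactant side; scale by 2 for the 2 MgO(s)): (-2)·(-601.6) = +1203.2 kJ
Summing the manipulated equations, ΔH° = (-325.95) + (-55.25) + (+1203.2) = 822.0 kJ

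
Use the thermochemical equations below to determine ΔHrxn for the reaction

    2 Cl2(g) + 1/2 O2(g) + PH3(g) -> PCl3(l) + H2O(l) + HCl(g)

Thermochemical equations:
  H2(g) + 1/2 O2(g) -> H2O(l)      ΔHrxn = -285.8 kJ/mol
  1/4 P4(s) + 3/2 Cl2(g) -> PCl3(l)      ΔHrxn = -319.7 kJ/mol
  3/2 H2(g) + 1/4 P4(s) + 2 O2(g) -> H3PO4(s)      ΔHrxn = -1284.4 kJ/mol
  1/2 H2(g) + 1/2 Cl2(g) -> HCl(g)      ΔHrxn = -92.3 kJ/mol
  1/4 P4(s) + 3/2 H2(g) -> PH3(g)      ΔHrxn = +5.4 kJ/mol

equation 1 as written (H2O(l) already on the product side): -285.8 kJ/mol
equation 2 as written (PCl3(l) already on the product side): -319.7 kJ/mol
equation 3: not needed (H3PO4(s) appears nowhere else).
equation 4 as written (HCl(g) already on the product side): -92.3 kJ/mol
equation 5 reversed (PH3(g) must end up as a reactant): -5.4 kJ/mol
Combining the equations, ΔHrxn = (-285.8) + (-319.7) + (-92.3) + (-5.4) = -703.2 kJ/mol

ΔHrxn = -703.2 kJ/mol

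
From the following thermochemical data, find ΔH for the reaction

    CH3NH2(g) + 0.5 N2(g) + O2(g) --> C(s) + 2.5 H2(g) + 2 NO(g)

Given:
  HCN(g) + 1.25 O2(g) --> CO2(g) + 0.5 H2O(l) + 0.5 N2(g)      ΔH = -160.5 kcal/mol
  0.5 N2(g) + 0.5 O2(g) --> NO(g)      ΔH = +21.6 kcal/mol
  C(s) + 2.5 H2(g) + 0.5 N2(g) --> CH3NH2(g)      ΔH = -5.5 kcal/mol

ΔH = 48.7 kcal/mol

equation 1: not needed.
equation 2 × 2: (2)·(+21.6) = +43.2 kcal/mol
equation 3 reversed: +5.5 kcal/mol
ΔH = (+43.2) + (+5.5) = 48.7 kcal/mol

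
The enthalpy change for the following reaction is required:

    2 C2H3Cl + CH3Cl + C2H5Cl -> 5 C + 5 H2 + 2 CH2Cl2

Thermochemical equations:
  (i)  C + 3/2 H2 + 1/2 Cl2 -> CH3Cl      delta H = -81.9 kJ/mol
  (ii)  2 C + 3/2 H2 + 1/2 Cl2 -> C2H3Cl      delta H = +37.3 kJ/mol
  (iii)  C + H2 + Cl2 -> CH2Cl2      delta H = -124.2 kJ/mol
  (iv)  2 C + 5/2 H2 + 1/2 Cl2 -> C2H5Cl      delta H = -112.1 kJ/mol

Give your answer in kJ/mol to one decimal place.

(i) reversed: +81.9 kJ/mol
(ii) reversed and × 2: (-2)·(+37.3) = -74.6 kJ/mol
(iii) × 2: (2)·(-124.2) = -248.4 kJ/mol
(iv) reversed: +112.1 kJ/mol
delta H = (+81.9) + (-74.6) + (-248.4) + (+112.1) = -129.0 kJ/mol

delta H = -129.0 kJ/mol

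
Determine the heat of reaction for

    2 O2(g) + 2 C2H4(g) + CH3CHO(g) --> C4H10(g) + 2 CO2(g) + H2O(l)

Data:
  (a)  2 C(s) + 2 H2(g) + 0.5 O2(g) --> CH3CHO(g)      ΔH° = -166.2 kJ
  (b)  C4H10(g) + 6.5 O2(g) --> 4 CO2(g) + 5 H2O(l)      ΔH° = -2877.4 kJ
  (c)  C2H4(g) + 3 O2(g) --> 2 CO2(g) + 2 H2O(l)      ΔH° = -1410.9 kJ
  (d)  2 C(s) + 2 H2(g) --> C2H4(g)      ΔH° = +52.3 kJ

(a) reversed (CH3CHO(g) must end up as a reactant): +166.2 kJ
(b) reversed (C4H10(g) must end up as a product): +2877.4 kJ
(c) × 3: (3)·(-1410.9) = -4232.7 kJ
(d) as written: +52.3 kJ
By Hess's law, ΔH° = (+166.2) + (+2877.4) + (-4232.7) + (+52.3) = -1136.8 kJ

ΔH° = -1136.8 kJ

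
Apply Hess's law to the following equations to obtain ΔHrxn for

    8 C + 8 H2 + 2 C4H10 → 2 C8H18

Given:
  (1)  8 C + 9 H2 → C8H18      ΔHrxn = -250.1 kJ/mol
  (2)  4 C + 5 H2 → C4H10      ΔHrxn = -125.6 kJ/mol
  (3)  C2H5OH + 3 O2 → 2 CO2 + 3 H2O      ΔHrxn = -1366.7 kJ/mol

(1) × 2 (scale by 2 for the 2 C8H18): (2)·(-250.1) = -500.2 kJ/mol
(2) reversed and × 2 (reverse to put C4H10 on the reactant side; scale by 2 for the 2 C4H10): (-2)·(-125.6) = +251.2 kJ/mol
(3): not needed (H2O appears nowhere else).
ΔHrxn = (2)·(-250.1) + (-2)·(-125.6) = -249.0 kJ/mol

ΔHrxn = -249.0 kJ/mol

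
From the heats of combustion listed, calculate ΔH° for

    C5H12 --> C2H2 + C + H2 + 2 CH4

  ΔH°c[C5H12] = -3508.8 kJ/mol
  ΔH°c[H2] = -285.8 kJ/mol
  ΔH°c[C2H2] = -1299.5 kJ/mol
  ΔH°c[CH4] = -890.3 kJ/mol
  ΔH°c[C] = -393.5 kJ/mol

ΔH° = 250.6 kJ/mol

Using ΔH = Σ nΔHc°(reactants) − Σ nΔHc°(products):
= [1·(-3508.8)] − [1·(-1299.5) + 1·(-393.5) + 1·(-285.8) + 2·(-890.3)]
= 250.6 kJ/mol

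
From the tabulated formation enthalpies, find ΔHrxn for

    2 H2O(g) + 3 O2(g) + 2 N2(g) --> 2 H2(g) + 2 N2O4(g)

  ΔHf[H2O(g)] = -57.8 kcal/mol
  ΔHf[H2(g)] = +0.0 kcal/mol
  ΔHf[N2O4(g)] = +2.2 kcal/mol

Products: 2·(+0.0) + 2·(+2.2) = +4.4
Reactants: 2·(-57.8) + 3·(+0.0) + 2·(+0.0) = -115.6
ΔHrxn = (+4.4) − (-115.6) = 120.0 kcal/mol

ΔHrxn = 120.0 kcal/mol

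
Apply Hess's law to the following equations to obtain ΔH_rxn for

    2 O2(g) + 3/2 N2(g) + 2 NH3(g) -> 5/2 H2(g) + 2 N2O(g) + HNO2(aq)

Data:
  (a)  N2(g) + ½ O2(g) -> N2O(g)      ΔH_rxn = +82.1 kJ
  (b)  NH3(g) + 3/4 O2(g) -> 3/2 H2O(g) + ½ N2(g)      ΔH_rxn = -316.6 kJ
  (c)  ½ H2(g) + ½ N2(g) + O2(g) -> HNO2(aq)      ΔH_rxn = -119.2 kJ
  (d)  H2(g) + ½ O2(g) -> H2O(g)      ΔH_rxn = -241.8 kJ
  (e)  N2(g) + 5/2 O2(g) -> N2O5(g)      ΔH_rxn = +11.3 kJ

(a) × 2 (scale by 2 for the 2 N2O(g)): (2)·(+82.1) = +164.2 kJ
(b) × 2 (×2 to match 2 NH3(g) in the target): (2)·(-316.6) = -633.2 kJ
(c) as written (HNO2(aq) already on the product side): -119.2 kJ
(d) reversed and × 3: (-3)·(-241.8) = +725.4 kJ
(e): not needed (N2O5(g) appears nowhere else).
Since enthalpy is a state function, ΔH_rxn = (+164.2) + (-633.2) + (-119.2) + (+725.4) = 137.2 kJ

ΔH_rxn = 137.2 kJ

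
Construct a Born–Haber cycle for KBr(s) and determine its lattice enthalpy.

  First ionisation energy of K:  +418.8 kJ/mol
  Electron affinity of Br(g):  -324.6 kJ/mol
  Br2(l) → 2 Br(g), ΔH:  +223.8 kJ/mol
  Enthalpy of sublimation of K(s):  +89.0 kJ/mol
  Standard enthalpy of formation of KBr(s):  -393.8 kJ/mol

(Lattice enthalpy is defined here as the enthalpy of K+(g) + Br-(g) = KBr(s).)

ΔHf° = 1·ΔHsub + 1·(ΣIE) + 1/2·D(Br2) + 1·EA + U
-393.8 = 1·(+89.0) + 1·(+418.8) + 1/2·(+223.8) + 1·(-324.6) + U
U = -393.8 − (+295.1) = -688.9 kJ/mol

U = -688.9 kJ/mol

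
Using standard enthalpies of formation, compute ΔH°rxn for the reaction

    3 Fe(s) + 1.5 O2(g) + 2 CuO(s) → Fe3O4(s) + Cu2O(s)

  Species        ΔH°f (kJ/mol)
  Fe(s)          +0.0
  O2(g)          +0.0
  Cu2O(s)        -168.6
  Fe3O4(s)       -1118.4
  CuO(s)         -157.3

ΔH°rxn = -972.4 kJ/mol

Products: 1·(-1118.4) + 1·(-168.6) = -1287.0
Reactants: 3·(+0.0) + 3/2·(+0.0) + 2·(-157.3) = -314.6
ΔH°rxn = (-1287.0) − (-314.6) = -972.4 kJ/mol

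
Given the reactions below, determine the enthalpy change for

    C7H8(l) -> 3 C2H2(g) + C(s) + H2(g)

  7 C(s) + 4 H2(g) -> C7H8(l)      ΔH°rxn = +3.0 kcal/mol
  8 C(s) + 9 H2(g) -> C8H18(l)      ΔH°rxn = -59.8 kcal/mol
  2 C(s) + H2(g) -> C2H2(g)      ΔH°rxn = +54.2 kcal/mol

equation 1 reversed (reverse to put C7H8(l) on the reactant side): -3.0 kcal/mol
equation 2: not needed (C8H18(l) appears nowhere else).
equation 3 × 3 (scale by 3 for the 3 C2H2(g)): (3)·(+54.2) = +162.6 kcal/mol
ΔH°rxn = (-3.0) + (+162.6) = 159.6 kcal/mol

ΔH°rxn = 159.6 kcal/mol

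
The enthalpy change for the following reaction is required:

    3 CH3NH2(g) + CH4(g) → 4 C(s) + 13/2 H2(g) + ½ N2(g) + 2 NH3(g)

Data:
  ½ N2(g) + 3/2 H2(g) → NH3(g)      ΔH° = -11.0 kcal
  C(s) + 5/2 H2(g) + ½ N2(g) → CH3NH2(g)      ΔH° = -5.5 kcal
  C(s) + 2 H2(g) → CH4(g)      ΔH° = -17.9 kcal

equation 1 × 2: (2)·(-11.0) = -22.0 kcal
equation 2 reversed and × 3: (-3)·(-5.5) = +16.5 kcal
equation 3 reversed: +17.9 kcal
ΔH° = (-22.0) + (+16.5) + (+17.9) = 12.4 kcal

ΔH° = 12.4 kcal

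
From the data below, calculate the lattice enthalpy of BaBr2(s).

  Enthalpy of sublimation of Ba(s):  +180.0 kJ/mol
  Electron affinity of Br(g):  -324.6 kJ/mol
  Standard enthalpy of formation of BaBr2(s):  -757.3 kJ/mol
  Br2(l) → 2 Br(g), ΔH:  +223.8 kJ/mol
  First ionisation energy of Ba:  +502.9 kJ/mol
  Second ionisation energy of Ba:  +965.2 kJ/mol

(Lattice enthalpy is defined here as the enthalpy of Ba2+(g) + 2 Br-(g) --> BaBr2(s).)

U = -1980.0 kJ/mol

ΔHf° = 1·ΔHsub + 1·(ΣIE) + 1·D(Br2) + 2·EA + U
-757.3 = 1·(+180.0) + 1·(+1468.1) + 1·(+223.8) + 2·(-324.6) + U
U = -757.3 − (+1222.7) = -1980.0 kJ/mol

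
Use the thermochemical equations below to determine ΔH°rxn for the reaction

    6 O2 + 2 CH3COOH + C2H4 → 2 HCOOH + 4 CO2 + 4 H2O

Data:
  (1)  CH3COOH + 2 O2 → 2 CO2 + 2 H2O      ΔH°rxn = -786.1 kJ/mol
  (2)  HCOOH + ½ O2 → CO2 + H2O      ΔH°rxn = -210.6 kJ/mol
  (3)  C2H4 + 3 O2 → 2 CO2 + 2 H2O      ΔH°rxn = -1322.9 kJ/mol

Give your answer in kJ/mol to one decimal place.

ΔH°rxn = -2473.9 kJ/mol

(1) × 2 (scale by 2 for the 2 CH3COOH): (2)·(-786.1) = -1572.2 kJ/mol
(2) reversed and × 2 (reverse to put HCOOH on the product side; scale by 2 for the 2 HCOOH): (-2)·(-210.6) = +421.2 kJ/mol
(3) as written (C2H4 already on the reactant side): -1322.9 kJ/mol
ΔH°rxn = (-1572.2) + (+421.2) + (-1322.9) = -2473.9 kJ/mol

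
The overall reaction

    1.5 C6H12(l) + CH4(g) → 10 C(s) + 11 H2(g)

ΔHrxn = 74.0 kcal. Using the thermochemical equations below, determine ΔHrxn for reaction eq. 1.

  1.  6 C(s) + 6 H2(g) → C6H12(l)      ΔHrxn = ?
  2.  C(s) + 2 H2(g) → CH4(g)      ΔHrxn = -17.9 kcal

eq. 1 reversed and × 3/2: contributes −3/2·x
eq. 2 reversed: +17.9 kcal
+74.0 = (+17.9) − 3/2·x
x = (+74.0 − (+17.9)) / (-3/2) = -37.4 kcal

ΔHrxn = -37.4 kcal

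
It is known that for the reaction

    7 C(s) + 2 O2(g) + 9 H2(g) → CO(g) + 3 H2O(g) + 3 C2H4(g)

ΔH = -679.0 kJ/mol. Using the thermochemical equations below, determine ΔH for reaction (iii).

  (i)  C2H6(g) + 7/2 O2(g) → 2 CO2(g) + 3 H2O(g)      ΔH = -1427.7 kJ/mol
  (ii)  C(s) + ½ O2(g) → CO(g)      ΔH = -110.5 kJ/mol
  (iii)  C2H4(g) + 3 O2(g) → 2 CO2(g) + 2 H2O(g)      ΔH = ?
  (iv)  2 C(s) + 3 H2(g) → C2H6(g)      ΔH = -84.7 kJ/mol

(i) × 3: (3)·(-1427.7) = -4283.1 kJ/mol
(ii) as written (CO(g) already on the product side): -110.5 kJ/mol
(iii) reversed and × 3 (reverse to put C2H4(g) on the product side; ×3 to match 3 C2H4(g) in the target): contributes −3·x
(iv) × 3 (×3 to match 9 H2(g) in the target): (3)·(-84.7) = -254.1 kJ/mol
-679.0 = (-4283.1) + (-110.5) + (-254.1) − 3·x
x = (-679.0 − (-4647.7)) / (-3) = -1322.9 kJ/mol

ΔH = -1322.9 kJ/mol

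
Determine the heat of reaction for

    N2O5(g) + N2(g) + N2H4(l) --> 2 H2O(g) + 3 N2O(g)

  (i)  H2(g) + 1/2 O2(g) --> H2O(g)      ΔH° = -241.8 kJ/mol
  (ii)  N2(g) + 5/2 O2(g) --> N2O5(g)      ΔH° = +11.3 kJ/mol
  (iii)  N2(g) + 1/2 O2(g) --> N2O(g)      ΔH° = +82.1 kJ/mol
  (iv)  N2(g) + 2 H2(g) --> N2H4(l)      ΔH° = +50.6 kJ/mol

(i) × 2 (×2 to match 2 H2O(g) in the target): (2)·(-241.8) = -483.6 kJ/mol
(ii) reversed (N2O5(g) must end up as a reactant): -11.3 kJ/mol
(iii) × 3 (scale by 3 for the 3 N2O(g)): (3)·(+82.1) = +246.3 kJ/mol
(iv) reversed (reverse to put N2H4(l) on the reactant side): -50.6 kJ/mol
ΔH° = (2)·(-241.8) + (-1)·(+11.3) + (3)·(+82.1) + (-1)·(+50.6) = -299.2 kJ/mol

ΔH° = -299.2 kJ/mol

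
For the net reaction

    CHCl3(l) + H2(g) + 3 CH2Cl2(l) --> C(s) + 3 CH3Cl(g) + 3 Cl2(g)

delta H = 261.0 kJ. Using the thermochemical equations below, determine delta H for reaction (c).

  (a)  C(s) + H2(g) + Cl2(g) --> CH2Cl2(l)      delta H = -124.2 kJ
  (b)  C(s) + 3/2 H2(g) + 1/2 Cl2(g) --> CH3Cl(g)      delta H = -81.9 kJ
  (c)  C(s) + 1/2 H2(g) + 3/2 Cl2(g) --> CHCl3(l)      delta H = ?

delta H = -134.1 kJ

(a) reversed and × 3: (-3)·(-124.2) = +372.6 kJ
(b) × 3: (3)·(-81.9) = -245.7 kJ
(c) reversed: contributes −x
+261.0 = (+372.6) + (-245.7) − x
x = (+261.0 − (+126.9)) / (-1) = -134.1 kJ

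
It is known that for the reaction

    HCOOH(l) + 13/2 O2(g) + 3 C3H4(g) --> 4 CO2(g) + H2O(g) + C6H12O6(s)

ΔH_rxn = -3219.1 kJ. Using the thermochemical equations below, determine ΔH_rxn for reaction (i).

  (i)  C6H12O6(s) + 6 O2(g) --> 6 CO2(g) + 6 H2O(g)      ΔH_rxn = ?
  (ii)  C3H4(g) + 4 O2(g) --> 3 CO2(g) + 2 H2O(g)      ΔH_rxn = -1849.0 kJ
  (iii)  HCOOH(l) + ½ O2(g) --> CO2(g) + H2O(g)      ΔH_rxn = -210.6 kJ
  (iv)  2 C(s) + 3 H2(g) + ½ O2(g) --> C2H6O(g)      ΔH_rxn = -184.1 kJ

ΔH_rxn = -2538.5 kJ

(i) reversed: contributes −x
(ii) × 3: (3)·(-1849.0) = -5547.0 kJ
(iii) as written: -210.6 kJ
(iv): not needed.
-3219.1 = (-5547.0) + (-210.6) − x
x = (-3219.1 − (-5757.6)) / (-1) = -2538.5 kJ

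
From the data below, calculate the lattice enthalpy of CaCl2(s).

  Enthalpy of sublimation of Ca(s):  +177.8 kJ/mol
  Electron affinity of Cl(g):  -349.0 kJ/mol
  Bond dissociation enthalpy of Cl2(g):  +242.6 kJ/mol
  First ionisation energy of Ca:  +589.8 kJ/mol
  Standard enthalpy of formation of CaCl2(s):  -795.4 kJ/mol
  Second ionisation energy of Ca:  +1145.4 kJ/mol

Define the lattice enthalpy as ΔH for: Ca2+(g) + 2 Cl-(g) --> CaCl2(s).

U = -2253.0 kJ/mol

ΔHf° = 1·ΔHsub + 1·(ΣIE) + 1·D(Cl2) + 2·EA + U
-795.4 = 1·(+177.8) + 1·(+1735.2) + 1·(+242.6) + 2·(-349.0) + U
U = -795.4 − (+1457.6) = -2253.0 kJ/mol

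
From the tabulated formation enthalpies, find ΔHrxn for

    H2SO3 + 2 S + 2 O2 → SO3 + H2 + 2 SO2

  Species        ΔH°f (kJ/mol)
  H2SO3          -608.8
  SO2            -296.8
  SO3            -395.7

ΔH°rxn = Σ nΔHf°(products) − Σ nΔHf°(reactants).
Products: 1·(-395.7) + 1·(+0.0) + 2·(-296.8) = -989.3
Reactants: 1·(-608.8) + 2·(+0.0) + 2·(+0.0) = -608.8
ΔHrxn = (-989.3) − (-608.8) = -380.5 kJ/mol

ΔHrxn = -380.5 kJ/mol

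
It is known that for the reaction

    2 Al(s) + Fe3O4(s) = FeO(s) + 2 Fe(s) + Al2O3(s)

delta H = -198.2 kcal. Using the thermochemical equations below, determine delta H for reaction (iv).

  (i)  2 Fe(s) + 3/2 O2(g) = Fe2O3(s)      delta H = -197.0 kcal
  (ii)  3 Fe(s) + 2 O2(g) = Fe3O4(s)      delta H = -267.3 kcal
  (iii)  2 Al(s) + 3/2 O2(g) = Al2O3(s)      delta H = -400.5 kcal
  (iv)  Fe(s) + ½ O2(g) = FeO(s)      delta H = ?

delta H = -65.0 kcal

(i): not needed.
(ii) reversed: +267.3 kcal
(iii) as written: -400.5 kcal
(iv) as written: contributes x
-198.2 = (+267.3) + (-400.5) + x
x = (-198.2 − (-133.2)) / (1) = -65.0 kcal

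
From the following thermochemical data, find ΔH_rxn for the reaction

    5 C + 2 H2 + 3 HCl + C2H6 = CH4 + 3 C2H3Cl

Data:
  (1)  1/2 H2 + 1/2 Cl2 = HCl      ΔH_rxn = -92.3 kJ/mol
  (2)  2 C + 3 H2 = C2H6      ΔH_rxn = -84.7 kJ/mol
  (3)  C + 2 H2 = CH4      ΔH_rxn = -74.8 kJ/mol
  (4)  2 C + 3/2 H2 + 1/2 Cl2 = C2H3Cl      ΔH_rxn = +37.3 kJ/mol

(1) reversed and × 3 (HCl must end up as a reactant; ×3 to match 3 HCl in the target): (-3)·(-92.3) = +276.9 kJ/mol
(2) reversed (reverse to put C2H6 on the reactant side): +84.7 kJ/mol
(3) as written (CH4 already on the product side): -74.8 kJ/mol
(4) × 3 (×3 to match 3 C2H3Cl in the target): (3)·(+37.3) = +111.9 kJ/mol
Summing the manipulated equations, ΔH_rxn = (-3)·(-92.3) + (-1)·(-84.7) + (1)·(-74.8) + (3)·(+37.3) = 398.7 kJ/mol

ΔH_rxn = 398.7 kJ/mol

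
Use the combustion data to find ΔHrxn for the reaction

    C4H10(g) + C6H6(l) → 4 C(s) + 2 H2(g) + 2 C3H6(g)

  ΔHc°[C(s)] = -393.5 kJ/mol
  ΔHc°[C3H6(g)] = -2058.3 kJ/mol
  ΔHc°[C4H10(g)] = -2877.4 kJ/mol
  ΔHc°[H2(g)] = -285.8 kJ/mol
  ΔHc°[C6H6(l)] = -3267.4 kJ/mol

ΔHrxn = 117.4 kJ/mol

With combustion enthalpies, reactants minus products:
= [1·(-2877.4) + 1·(-3267.4)] − [4·(-393.5) + 2·(-285.8) + 2·(-2058.3)]
= 117.4 kJ/mol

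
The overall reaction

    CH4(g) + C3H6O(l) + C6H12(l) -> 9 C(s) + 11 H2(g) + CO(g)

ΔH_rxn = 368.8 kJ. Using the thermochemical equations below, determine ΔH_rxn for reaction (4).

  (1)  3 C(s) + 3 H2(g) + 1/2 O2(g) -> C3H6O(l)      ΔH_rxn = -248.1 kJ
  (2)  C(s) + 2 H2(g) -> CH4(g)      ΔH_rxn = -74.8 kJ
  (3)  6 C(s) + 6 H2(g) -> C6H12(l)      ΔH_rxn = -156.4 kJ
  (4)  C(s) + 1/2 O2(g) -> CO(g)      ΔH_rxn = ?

(1) reversed (reverse to put C3H6O(l) on the reactant side): +248.1 kJ
(2) reversed (CH4(g) must end up as a reactant): +74.8 kJ
(3) reversed (C6H12(l) must end up as a reactant): +156.4 kJ
(4) as written (CO(g) already on the product side): contributes x
+368.8 = (+248.1) + (+74.8) + (+156.4) + x
x = (+368.8 − (+479.3)) / (1) = -110.5 kJ

ΔH_rxn = -110.5 kJ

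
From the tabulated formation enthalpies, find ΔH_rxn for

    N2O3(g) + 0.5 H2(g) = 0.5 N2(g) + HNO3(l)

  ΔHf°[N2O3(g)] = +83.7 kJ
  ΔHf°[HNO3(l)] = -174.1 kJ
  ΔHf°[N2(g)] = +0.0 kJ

ΔH_rxn = -257.8 kJ

Products: 1/2·(+0.0) + 1·(-174.1) = -174.1
Reactants: 1·(+83.7) + 1/2·(+0.0) = +83.7
ΔH_rxn = (-174.1) − (+83.7) = -257.8 kJ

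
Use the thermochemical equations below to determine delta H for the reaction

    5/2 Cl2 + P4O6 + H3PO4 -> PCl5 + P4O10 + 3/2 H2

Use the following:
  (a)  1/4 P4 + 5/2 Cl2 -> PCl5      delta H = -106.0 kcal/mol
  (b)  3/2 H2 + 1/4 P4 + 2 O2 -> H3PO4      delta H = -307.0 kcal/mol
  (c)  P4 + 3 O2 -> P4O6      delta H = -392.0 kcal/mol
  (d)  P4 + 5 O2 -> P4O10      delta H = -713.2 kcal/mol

delta H = -120.2 kcal/mol

(a) as written (PCl5 already on the product side): -106.0 kcal/mol
(b) reversed (reverse to put H3PO4 on the reactant side): +307.0 kcal/mol
(c) reversed (reverse to put P4O6 on the reactant side): +392.0 kcal/mol
(d) as written (P4O10 already on the product side): -713.2 kcal/mol
delta H = (-106.0) + (+307.0) + (+392.0) + (-713.2) = -120.2 kcal/mol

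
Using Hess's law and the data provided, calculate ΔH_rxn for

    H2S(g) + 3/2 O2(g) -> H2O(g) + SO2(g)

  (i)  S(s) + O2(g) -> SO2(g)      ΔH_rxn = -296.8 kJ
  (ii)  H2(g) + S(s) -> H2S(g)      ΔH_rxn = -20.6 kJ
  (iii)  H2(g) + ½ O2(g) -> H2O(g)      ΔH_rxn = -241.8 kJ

(i) as written: -296.8 kJ
(ii) reversed: +20.6 kJ
(iii) as written: -241.8 kJ
Combining the equations, ΔH_rxn = (-296.8) + (+20.6) + (-241.8) = -518.0 kJ

ΔH_rxn = -518.0 kJ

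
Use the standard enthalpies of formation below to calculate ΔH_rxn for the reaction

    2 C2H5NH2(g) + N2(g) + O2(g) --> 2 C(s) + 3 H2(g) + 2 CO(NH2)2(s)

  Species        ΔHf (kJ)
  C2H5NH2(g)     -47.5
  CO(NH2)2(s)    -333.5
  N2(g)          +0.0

ΔH_rxn = -572.0 kJ

Products: 2·(+0.0) + 3·(+0.0) + 2·(-333.5) = -667.0
Reactants: 2·(-47.5) + 1·(+0.0) + 1·(+0.0) = -95.0
ΔH_rxn = (-667.0) − (-95.0) = -572.0 kJ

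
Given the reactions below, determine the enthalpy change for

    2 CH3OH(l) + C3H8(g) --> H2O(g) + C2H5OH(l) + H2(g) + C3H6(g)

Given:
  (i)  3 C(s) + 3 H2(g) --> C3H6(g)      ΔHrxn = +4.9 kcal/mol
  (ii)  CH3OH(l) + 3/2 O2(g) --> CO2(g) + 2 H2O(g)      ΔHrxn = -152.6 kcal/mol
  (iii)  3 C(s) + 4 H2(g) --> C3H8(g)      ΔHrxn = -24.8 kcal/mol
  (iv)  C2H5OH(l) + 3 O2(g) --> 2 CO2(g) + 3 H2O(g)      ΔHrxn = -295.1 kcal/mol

(i) as written (C3H6(g) already on the product side): +4.9 kcal/mol
(ii) × 2 (scale by 2 for the 2 CH3OH(l)): (2)·(-152.6) = -305.2 kcal/mol
(iii) reversed (reverse to put C3H8(g) on the reactant side): +24.8 kcal/mol
(iv) reversed (C2H5OH(l) must end up as a product): +295.1 kcal/mol
Summing the manipulated equations, ΔHrxn = (1)·(+4.9) + (2)·(-152.6) + (-1)·(-24.8) + (-1)·(-295.1) = 19.6 kcal/mol

ΔHrxn = 19.6 kcal/mol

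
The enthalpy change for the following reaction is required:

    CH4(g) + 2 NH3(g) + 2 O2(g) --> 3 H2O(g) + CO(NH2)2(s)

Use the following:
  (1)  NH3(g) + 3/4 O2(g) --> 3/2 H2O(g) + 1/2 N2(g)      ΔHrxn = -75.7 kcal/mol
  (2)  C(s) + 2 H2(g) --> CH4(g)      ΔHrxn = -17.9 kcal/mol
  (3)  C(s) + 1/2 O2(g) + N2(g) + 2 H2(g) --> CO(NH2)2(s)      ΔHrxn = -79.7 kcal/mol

ΔHrxn = -213.2 kcal/mol

(1) × 2 (×2 to match 2 NH3(g) in the target): (2)·(-75.7) = -151.4 kcal/mol
(2) reversed (CH4(g) must end up as a reactant): +17.9 kcal/mol
(3) as written (CO(NH2)2(s) already on the product side): -79.7 kcal/mol
ΔHrxn = (2)·(-75.7) + (-1)·(-17.9) + (1)·(-79.7) = -213.2 kcal/mol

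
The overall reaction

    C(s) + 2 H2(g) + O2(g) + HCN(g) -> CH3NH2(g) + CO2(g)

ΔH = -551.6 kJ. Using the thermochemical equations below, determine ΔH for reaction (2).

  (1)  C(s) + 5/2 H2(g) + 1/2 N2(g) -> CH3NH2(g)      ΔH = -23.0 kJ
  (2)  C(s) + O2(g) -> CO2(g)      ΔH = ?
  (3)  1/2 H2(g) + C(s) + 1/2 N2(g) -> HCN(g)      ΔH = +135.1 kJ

ΔH = -393.5 kJ

(1) as written: -23.0 kJ
(2) as written: contributes x
(3) reversed: -135.1 kJ
-551.6 = (-23.0) + (-135.1) + x
x = (-551.6 − (-158.1)) / (1) = -393.5 kJ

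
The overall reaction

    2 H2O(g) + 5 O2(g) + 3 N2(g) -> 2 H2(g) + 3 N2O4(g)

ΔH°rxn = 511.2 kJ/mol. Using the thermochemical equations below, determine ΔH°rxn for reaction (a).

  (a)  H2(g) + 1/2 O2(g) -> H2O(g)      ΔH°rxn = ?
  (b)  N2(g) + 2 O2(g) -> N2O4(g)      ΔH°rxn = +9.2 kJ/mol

ΔH°rxn = -241.8 kJ/mol

(a) reversed and × 2 (reverse to put H2O(g) on the reactant side; ×2 to match 2 H2O(g) in the target): contributes −2·x
(b) × 3 (×3 to match 3 N2O4(g) in the target): (3)·(+9.2) = +27.6 kJ/mol
+511.2 = (+27.6) − 2·x
x = (+511.2 − (+27.6)) / (-2) = -241.8 kJ/mol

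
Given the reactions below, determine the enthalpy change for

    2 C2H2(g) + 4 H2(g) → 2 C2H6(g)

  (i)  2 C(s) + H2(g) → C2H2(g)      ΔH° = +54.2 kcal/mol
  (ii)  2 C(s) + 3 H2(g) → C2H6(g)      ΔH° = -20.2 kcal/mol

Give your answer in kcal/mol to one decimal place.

(i) reversed and × 2: (-2)·(+54.2) = -108.4 kcal/mol
(ii) × 2: (2)·(-20.2) = -40.4 kcal/mol
By Hess's law, ΔH° = (-108.4) + (-40.4) = -148.8 kcal/mol

ΔH° = -148.8 kcal/mol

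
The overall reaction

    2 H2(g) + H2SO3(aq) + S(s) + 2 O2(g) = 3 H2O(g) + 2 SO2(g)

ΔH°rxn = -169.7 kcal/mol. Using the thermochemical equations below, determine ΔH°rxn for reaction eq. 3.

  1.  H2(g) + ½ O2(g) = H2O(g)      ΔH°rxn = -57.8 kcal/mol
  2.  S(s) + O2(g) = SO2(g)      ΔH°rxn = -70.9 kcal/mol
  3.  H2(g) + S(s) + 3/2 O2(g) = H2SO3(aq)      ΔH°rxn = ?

eq. 1 × 3 (scale by 3 for the 3 H2O(g)): (3)·(-57.8) = -173.4 kcal/mol
eq. 2 × 2 (scale by 2 for the 2 SO2(g)): (2)·(-70.9) = -141.8 kcal/mol
eq. 3 reversed (reverse to put H2SO3(aq) on the reactant side): contributes −x
-169.7 = (-173.4) + (-141.8) − x
x = (-169.7 − (-315.2)) / (-1) = -145.5 kcal/mol

ΔH°rxn = -145.5 kcal/mol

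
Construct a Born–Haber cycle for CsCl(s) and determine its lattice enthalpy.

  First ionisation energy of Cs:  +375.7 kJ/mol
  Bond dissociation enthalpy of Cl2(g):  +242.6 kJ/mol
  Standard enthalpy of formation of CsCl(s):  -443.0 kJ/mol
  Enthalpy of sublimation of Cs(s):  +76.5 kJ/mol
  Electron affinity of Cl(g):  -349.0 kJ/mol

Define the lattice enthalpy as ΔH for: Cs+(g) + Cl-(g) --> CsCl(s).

U = -667.5 kJ/mol

ΔHf° = 1·ΔHsub + 1·(ΣIE) + 1/2·D(Cl2) + 1·EA + U
-443.0 = 1·(+76.5) + 1·(+375.7) + 1/2·(+242.6) + 1·(-349.0) + U
U = -443.0 − (+224.5) = -667.5 kJ/mol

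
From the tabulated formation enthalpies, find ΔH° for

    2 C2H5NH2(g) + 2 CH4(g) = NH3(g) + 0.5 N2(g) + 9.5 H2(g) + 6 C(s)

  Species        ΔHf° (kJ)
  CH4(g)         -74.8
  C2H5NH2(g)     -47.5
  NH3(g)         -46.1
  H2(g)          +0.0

ΔH° = 198.5 kJ

ΔH°rxn = Σ nΔHf°(products) − Σ nΔHf°(reactants).
Products: 1·(-46.1) + 1/2·(+0.0) + 19/2·(+0.0) + 6·(+0.0) = -46.1
Reactants: 2·(-47.5) + 2·(-74.8) = -244.6
ΔH° = (-46.1) − (-244.6) = 198.5 kJ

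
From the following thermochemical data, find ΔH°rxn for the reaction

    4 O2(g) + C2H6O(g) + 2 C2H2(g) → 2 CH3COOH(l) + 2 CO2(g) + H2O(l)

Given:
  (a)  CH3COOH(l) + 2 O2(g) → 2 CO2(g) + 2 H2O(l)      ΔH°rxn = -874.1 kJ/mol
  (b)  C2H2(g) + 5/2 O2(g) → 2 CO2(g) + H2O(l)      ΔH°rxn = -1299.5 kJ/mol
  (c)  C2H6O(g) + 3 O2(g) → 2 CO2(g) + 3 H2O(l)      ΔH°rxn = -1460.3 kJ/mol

(a) reversed and × 2 (CH3COOH(l) must end up as a product; scale by 2 for the 2 CH3COOH(l)): (-2)·(-874.1) = +1748.2 kJ/mol
(b) × 2 (×2 to match 2 C2H2(g) in the target): (2)·(-1299.5) = -2599.0 kJ/mol
(c) as written (C2H6O(g) already on the reactant side): -1460.3 kJ/mol
By Hess's law, ΔH°rxn = (-2)·(-874.1) + (2)·(-1299.5) + (1)·(-1460.3) = -2311.1 kJ/mol

ΔH°rxn = -2311.1 kJ/mol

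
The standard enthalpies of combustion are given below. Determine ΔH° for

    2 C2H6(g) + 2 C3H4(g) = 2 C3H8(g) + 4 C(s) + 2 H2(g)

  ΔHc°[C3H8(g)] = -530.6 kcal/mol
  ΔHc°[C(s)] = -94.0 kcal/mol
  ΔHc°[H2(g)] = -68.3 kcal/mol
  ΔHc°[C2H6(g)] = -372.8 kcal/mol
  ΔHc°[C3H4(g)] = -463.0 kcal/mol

ΔH° = -97.8 kcal/mol

With combustion enthalpies, reactants minus products:
= [2·(-372.8) + 2·(-463.0)] − [2·(-530.6) + 4·(-94.0) + 2·(-68.3)]
= -97.8 kcal/mol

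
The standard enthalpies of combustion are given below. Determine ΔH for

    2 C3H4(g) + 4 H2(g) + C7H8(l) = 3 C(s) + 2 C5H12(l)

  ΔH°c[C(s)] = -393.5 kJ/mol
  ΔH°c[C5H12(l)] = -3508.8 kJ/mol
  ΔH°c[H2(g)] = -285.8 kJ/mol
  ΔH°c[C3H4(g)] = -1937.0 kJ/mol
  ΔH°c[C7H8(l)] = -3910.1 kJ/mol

Using ΔH = Σ nΔHc°(reactants) − Σ nΔHc°(products):
= [2·(-1937.0) + 4·(-285.8) + 1·(-3910.1)] − [3·(-393.5) + 2·(-3508.8)]
= -729.2 kJ/mol

ΔH = -729.2 kJ/mol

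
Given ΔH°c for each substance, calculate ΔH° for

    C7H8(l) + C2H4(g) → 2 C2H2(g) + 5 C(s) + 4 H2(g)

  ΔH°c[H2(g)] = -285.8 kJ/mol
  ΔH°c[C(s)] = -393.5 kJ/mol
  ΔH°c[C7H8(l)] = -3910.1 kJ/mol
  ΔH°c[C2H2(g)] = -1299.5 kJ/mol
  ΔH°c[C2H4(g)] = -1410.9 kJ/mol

ΔH° = 388.7 kJ/mol

Using ΔH = Σ nΔHc°(reactants) − Σ nΔHc°(products):
= [1·(-3910.1) + 1·(-1410.9)] − [2·(-1299.5) + 5·(-393.5) + 4·(-285.8)]
= 388.7 kJ/mol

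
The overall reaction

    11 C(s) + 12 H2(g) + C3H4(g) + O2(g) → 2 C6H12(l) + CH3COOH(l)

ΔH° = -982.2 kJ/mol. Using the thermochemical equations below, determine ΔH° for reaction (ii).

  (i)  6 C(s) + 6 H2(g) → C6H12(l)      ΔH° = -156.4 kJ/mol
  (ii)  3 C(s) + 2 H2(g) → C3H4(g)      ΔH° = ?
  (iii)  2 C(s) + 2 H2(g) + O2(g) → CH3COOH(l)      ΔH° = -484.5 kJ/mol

(i) × 2 (scale by 2 for the 2 C6H12(l)): (2)·(-156.4) = -312.8 kJ/mol
(ii) reversed (C3H4(g) must end up as a reactant): contributes −x
(iii) as written (CH3COOH(l) already on the product side): -484.5 kJ/mol
-982.2 = (-312.8) + (-484.5) − x
x = (-982.2 − (-797.3)) / (-1) = 184.9 kJ/mol

ΔH° = 184.9 kJ/mol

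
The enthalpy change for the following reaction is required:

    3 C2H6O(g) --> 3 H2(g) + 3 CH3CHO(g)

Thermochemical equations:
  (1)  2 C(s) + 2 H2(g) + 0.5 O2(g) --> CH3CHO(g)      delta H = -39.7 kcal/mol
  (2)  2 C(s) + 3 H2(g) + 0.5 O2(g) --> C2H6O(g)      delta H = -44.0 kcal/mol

delta H = 12.9 kcal/mol

(1) × 3: (3)·(-39.7) = -119.1 kcal/mol
(2) reversed and × 3: (-3)·(-44.0) = +132.0 kcal/mol
delta H = (-119.1) + (+132.0) = 12.9 kcal/mol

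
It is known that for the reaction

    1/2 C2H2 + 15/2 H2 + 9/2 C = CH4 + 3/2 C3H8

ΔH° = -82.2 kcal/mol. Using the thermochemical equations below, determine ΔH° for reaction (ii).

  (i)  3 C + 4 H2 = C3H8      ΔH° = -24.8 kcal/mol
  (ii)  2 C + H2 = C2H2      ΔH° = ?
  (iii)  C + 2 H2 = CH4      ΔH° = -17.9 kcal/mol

ΔH° = 54.2 kcal/mol

(i) × 3/2: (3/2)·(-24.8) = -37.2 kcal/mol
(ii) reversed and × 1/2: contributes −1/2·x
(iii) as written: -17.9 kcal/mol
-82.2 = (-37.2) + (-17.9) − 1/2·x
x = (-82.2 − (-55.1)) / (-1/2) = 54.2 kcal/mol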